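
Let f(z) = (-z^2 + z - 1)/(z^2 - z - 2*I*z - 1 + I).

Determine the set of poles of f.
{I, 1 + I}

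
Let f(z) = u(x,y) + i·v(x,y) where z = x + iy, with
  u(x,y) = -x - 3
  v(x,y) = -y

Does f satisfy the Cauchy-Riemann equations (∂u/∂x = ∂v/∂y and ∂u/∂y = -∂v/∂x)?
∂u/∂x = -1
∂v/∂y = -1
∂u/∂y = 0
∂v/∂x = 0
∂u/∂x = ∂v/∂y and ∂u/∂y = -∂v/∂x hold identically; f is analytic.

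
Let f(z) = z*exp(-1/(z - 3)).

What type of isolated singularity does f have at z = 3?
Let u = z - 3. Then
  e^(-1/u) = Σ_{k≥0} (-1)^k/(k!·u^k) = 1 - 1/u + 1/(2*u^2) - 1/(6*u^3) + ...
which has infinitely many negative powers of u, so exp(-1/(z - 3)) has an essential singularity at z = 3.
The extra factor z is a nonzero polynomial; if the product had at most a pole at z = 3, dividing by that polynomial would leave exp(-1/(z - 3)) with at most a pole too — contradiction. (Equivalently, the product's Laurent series still has infinitely many negative powers.)
So the singularity is essential.

Final answer: essential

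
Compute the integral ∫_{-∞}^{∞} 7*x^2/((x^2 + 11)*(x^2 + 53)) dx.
Let f(z) = 7*z^2/((z^2 + 11)*(z^2 + 53)). The denominator has no real zeros and deg Q - deg P = 2 ≥ 2, so the integral of f over the upper semicircle |z| = R tends to 0 as R → ∞. Closing the contour in the upper half-plane,
  ∫_{-∞}^{∞} f(x) dx = 2πi · Σ Res(f, z_k)  over the poles with Im z_k > 0.

Zeros of the denominator: z^2 + 53 = 0 gives z = ±sqrt(53)*I; z^2 + 11 = 0 gives z = ±sqrt(11)*I.
Upper half-plane: z = sqrt(11)*I, z = sqrt(53)*I (simple).

Each pole is a simple zero of Q(z) = z^4 + 64*z^2 + 583, so Res(f, z₀) = P(z₀)/Q'(z₀) with P(z) = 7*z^2, Q'(z) = 4*z^3 + 128*z:
  Res(f, sqrt(11)*I) = (-77)/(84*sqrt(11)*I) = sqrt(11)*I/12
  Res(f, sqrt(53)*I) = (-371)/(-84*sqrt(53)*I) = -sqrt(53)*I/12

Sum of residues: I*(-sqrt(53) + sqrt(11))/12
∫_{-∞}^{∞} f(x) dx = 2πi · (I*(-sqrt(53) + sqrt(11))/12) = pi*(-sqrt(11) + sqrt(53))/6

Final answer: pi*(-sqrt(11) + sqrt(53))/6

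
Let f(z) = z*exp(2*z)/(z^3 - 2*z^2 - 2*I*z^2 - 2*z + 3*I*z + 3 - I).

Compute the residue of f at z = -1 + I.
(-1/5 + I/15)*exp(-2 + 2*I)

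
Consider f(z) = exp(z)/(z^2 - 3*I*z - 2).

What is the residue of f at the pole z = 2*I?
Write f(z) = P(z)/Q(z) with P(z) = exp(z) and Q(z) = z^2 - 3*I*z - 2.
The denominator factors as Q(z) = (z - I)*(z - 2*I), so z = 2*I is a simple zero of Q and P is analytic there; z = 2*I is therefore a simple pole and
  Res(f, z₀) = P(z₀)/Q'(z₀).

Q'(z) = 2*z - 3*I, so Q'(2*I) = I.
P(2*I) = exp(2*I).

Res(f, 2*I) = (exp(2*I))/(I) = -I*exp(2*I)

Final answer: -I*exp(2*I)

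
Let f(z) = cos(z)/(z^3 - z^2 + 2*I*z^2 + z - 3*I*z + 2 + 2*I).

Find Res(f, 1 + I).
Write f(z) = P(z)/Q(z) with P(z) = cos(z) and Q(z) = z^3 - z^2 + 2*I*z^2 + z - 3*I*z + 2 + 2*I.
The denominator factors as Q(z) = (z - 1 - I)*(z + 2*I)*(z + I), so z = 1 + I is a simple zero of Q and P is analytic there; z = 1 + I is therefore a simple pole and
  Res(f, z₀) = P(z₀)/Q'(z₀).

Q'(z) = 3*z^2 - 2*z + 4*I*z + 1 - 3*I, so Q'(1 + I) = -5 + 5*I.
P(1 + I) = cos(1 + I).

Res(f, 1 + I) = (cos(1 + I))/(-5 + 5*I) = (-1/10 - I/10)*cos(1 + I)

Final answer: (-1/10 - I/10)*cos(1 + I)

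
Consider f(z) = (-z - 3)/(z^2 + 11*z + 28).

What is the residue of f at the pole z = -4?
1/3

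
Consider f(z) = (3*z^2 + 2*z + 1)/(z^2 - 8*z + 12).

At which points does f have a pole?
{2, 6}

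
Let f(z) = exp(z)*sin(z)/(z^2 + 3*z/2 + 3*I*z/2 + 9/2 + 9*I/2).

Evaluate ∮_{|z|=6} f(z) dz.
By the residue theorem, ∮_C f(z) dz = 2πi · (sum of the residues of f at the poles inside |z| = 6).

The denominator factors as (z + 3/2 - 3*I/2)*(z + 3*I), so the singularities of f are simple poles at z = -3/2 + 3*I/2, z = -3*I.
  |-3/2 + 3*I/2|² = 9/2 < 36 = 6², so this pole is inside the contour.
  |-3*I|² = 9 < 36 = 6², so this pole is inside the contour.

With P(z) = exp(z)*sin(z) and Q(z) = z^2 + 3*z/2 + 3*I*z/2 + 9/2 + 9*I/2, each pole is simple, so Res(f, z₀) = P(z₀)/Q'(z₀) with Q'(z) = 2*z + 3/2 + 3*I/2.
  Res(f, -3/2 + 3*I/2) = P(-3/2 + 3*I/2)/Q'(-3/2 + 3*I/2) = (-exp(-3/2 + 3*I/2)*sin(3/2 - 3*I/2))/(-3/2 + 9*I/2) = (1/15 + I/5)*exp(-3/2 + 3*I/2)*sin(3/2 - 3*I/2)
  Res(f, -3*I) = P(-3*I)/Q'(-3*I) = (-I*exp(-3*I)*sinh(3))/(3/2 - 9*I/2) = (1/5 - I/15)*exp(-3*I)*sinh(3)

Sum of residues inside C: (1/15 + I/5)*exp(-3/2 + 3*I/2)*sin(3/2 - 3*I/2) + (1/5 - I/15)*exp(-3*I)*sinh(3)
∮_C f(z) dz = 2πi · ((1/15 + I/5)*exp(-3/2 + 3*I/2)*sin(3/2 - 3*I/2) + (1/5 - I/15)*exp(-3*I)*sinh(3)) = pi*(2/15 + 2*I/5)*exp(-3*I)*sinh(3) + pi*(-2/5 + 2*I/15)*exp(-3/2 + 3*I/2)*sin(3/2 - 3*I/2)

Final answer: pi*(2/15 + 2*I/5)*exp(-3*I)*sinh(3) + pi*(-2/5 + 2*I/15)*exp(-3/2 + 3*I/2)*sin(3/2 - 3*I/2)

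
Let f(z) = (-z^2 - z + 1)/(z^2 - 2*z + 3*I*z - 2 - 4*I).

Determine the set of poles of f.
The singularities of f are the zeros of the denominator. Factoring,
  z^2 - 2*z + 3*I*z - 2 - 4*I = (z - 2 + I)*(z + 2*I)
so the candidates are z = 2 - I, z = -2*I.

Check the numerator P(z) = -z^2 - z + 1 at each one:
  P(2 - I) = -4 + 5*I ≠ 0, so z = 2 - I is a (simple) pole.
  P(-2*I) = 5 + 2*I ≠ 0, so z = -2*I is a (simple) pole.

Poles of f: {-2*I, 2 - I}

Final answer: {-2*I, 2 - I}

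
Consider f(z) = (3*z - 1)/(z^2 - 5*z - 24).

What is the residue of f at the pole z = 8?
Write f(z) = P(z)/Q(z) with P(z) = 3*z - 1 and Q(z) = z^2 - 5*z - 24.
The denominator factors as Q(z) = (z - 8)*(z + 3), so z = 8 is a simple zero of Q and P is analytic there; z = 8 is therefore a simple pole and
  Res(f, z₀) = P(z₀)/Q'(z₀).

Q'(z) = 2*z - 5, so Q'(8) = 11.
P(8) = 23.

Res(f, 8) = (23)/(11) = 23/11

Final answer: 23/11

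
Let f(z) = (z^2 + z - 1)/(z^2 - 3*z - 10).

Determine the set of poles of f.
The singularities of f are the zeros of the denominator. Factoring,
  z^2 - 3*z - 10 = (z + 2)*(z - 5)
so the candidates are z = -2, z = 5.

Check the numerator P(z) = z^2 + z - 1 at each one:
  P(-2) = 1 ≠ 0, so z = -2 is a (simple) pole.
  P(5) = 29 ≠ 0, so z = 5 is a (simple) pole.

Poles of f: {-2, 5}

Final answer: {-2, 5}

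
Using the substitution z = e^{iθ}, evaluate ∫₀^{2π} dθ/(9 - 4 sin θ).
Call the integral J. The integrand is 2π-periodic and we integrate over a full period, so shifting θ does not change the value (θ → θ + π/2 turns sin θ into cos θ; θ → θ + π flips the sign of the trig term). Hence
  J = ∫₀^{2π} dθ/(9 + 4 cos θ).
Put z = e^{iθ}: then cos θ = (z + 1/z)/2, dθ = dz/(iz), and z runs once counterclockwise around |z| = 1:
  J = ∮_{|z|=1} 1/(9 + 4*(z + 1/z)/2) · dz/(iz) = (2/i) ∮_{|z|=1} dz/(4*z^2 + 18*z + 4).
The roots of 4*z^2 + 18*z + 4 are z = (-9 ± sqrt(9^2 - 4^2))/4, with sqrt(65) = sqrt(65); their product is 1, so only z₊ = -9/4 + sqrt(65)/4 lies inside the unit circle (z₋ = -9/4 - sqrt(65)/4 lies outside).
z₊ is a simple zero of q(z) = 4*z^2 + 18*z + 4, so Res(1/q, z₊) = 1/q'(z₊) with q'(z) = 8*z + 18; and q'(z₊) = 4*(z₊ - z₋) = 2*sqrt(65).
Therefore J = (2/i) · 2πi · 1/(2*sqrt(65)) = 2*pi/(sqrt(65)) = 2*sqrt(65)*pi/65

Final answer: 2*sqrt(65)*pi/65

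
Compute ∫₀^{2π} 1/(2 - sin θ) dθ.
2*sqrt(3)*pi/3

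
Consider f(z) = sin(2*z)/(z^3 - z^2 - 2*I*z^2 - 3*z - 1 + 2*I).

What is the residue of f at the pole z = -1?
(-1/10 + I/5)*sin(2)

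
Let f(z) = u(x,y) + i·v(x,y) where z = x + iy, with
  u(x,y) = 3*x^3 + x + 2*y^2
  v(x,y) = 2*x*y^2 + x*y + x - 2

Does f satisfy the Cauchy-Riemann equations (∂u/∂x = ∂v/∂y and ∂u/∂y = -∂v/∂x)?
∂u/∂x = 9*x^2 + 1
∂v/∂y = 4*x*y + x
∂u/∂y = 4*y
∂v/∂x = 2*y^2 + y + 1
∂u/∂x ≠ ∂v/∂y and ∂u/∂y ≠ -∂v/∂x; the Cauchy-Riemann equations are not satisfied, so f is not analytic.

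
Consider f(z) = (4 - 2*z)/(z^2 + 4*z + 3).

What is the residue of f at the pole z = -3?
Write f(z) = P(z)/Q(z) with P(z) = 4 - 2*z and Q(z) = z^2 + 4*z + 3.
The denominator factors as Q(z) = (z + 1)*(z + 3), so z = -3 is a simple zero of Q and P is analytic there; z = -3 is therefore a simple pole and
  Res(f, z₀) = P(z₀)/Q'(z₀).

Q'(z) = 2*z + 4, so Q'(-3) = -2.
P(-3) = 10.

Res(f, -3) = (10)/(-2) = -5

Final answer: -5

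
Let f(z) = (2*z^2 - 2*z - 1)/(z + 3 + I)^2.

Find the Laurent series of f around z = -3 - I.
Put w = z - (-3 - I), i.e. z = w - 3 - I. The denominator is w^2, so it suffices to rewrite the numerator in powers of w.

P(z) = 2*z^2 - 2*z - 1
P(w - 3 - I) = 21 + 14*I + (-14 - 4*I)*w + 2*w^2

Dividing each term by w^2:
  f = (21 + 14*I)/w^2 + (-14 - 4*I)/w + 2

Substituting back w = z + 3 + I:
  f(z) = (21 + 14*I)/(z + 3 + I)^2 + (-14 - 4*I)/(z + 3 + I) + 2

The series is finite because the numerator is a polynomial; the negative powers form the principal part, and the coefficient of 1/(z + 3 + I) gives Res(f, -3 - I) = -14 - 4*I.

Final answer: (21 + 14*I)/(z + 3 + I)^2 + (-14 - 4*I)/(z + 3 + I) + 2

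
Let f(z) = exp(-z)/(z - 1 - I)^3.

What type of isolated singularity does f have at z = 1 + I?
Write f(z) = g(z)/(z - 1 - I)^3 with g(z) = exp(-z).
g is entire and g(1 + I) = exp(-1 - I) ≠ 0, so no factor of (z - 1 - I) cancels: the Laurent expansion of f about z = 1 + I starts at the power -3, i.e. lim_{z→z₀} (z - z₀)^3 f(z) = exp(-1 - I) is finite and nonzero.
So z = 1 + I is a pole of order 3.

Final answer: pole of order 3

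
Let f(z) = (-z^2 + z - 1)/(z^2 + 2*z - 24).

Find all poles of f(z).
{-6, 4}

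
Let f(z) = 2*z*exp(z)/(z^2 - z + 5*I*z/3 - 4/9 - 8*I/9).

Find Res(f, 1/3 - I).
Write f(z) = P(z)/Q(z) with P(z) = 2*z*exp(z) and Q(z) = z^2 - z + 5*I*z/3 - 4/9 - 8*I/9.
The denominator factors as Q(z) = (z - 1/3 + I)*(z - 2/3 + 2*I/3), so z = 1/3 - I is a simple zero of Q and P is analytic there; z = 1/3 - I is therefore a simple pole and
  Res(f, z₀) = P(z₀)/Q'(z₀).

Q'(z) = 2*z - 1 + 5*I/3, so Q'(1/3 - I) = -1/3 - I/3.
P(1/3 - I) = (2/3 - 2*I)*exp(1/3 - I).

Res(f, 1/3 - I) = ((2/3 - 2*I)*exp(1/3 - I))/(-1/3 - I/3) = (2 + 4*I)*exp(1/3 - I)

Final answer: (2 + 4*I)*exp(1/3 - I)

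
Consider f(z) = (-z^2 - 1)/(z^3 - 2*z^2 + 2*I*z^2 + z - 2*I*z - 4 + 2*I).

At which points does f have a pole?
The singularities of f are the zeros of the denominator. Factoring,
  z^3 - 2*z^2 + 2*I*z^2 + z - 2*I*z - 4 + 2*I = (z - 2 + I)*(z + 2*I)*(z - I)
so the candidates are z = 2 - I, z = -2*I, z = I.

Check the numerator P(z) = -z^2 - 1 at each one:
  P(2 - I) = -4 + 4*I ≠ 0, so z = 2 - I is a (simple) pole.
  P(-2*I) = 3 ≠ 0, so z = -2*I is a (simple) pole.
  P(I) = 0, so the factor (z - I) cancels and z = I is only a removable singularity, not a pole.

Poles of f: {-2*I, 2 - I}

Final answer: {-2*I, 2 - I}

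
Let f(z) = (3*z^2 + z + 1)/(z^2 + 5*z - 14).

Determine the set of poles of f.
The singularities of f are the zeros of the denominator. Factoring,
  z^2 + 5*z - 14 = (z - 2)*(z + 7)
so the candidates are z = 2, z = -7.

Check the numerator P(z) = 3*z^2 + z + 1 at each one:
  P(2) = 15 ≠ 0, so z = 2 is a (simple) pole.
  P(-7) = 141 ≠ 0, so z = -7 is a (simple) pole.

Poles of f: {-7, 2}

Final answer: {-7, 2}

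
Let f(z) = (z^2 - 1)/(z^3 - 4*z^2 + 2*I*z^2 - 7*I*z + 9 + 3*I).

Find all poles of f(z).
The singularities of f are the zeros of the denominator. Factoring,
  z^3 - 4*z^2 + 2*I*z^2 - 7*I*z + 9 + 3*I = (z - 3)*(z - 2 + I)*(z + 1 + I)
so the candidates are z = 3, z = 2 - I, z = -1 - I.

Check the numerator P(z) = z^2 - 1 at each one:
  P(3) = 8 ≠ 0, so z = 3 is a (simple) pole.
  P(2 - I) = 2 - 4*I ≠ 0, so z = 2 - I is a (simple) pole.
  P(-1 - I) = -1 + 2*I ≠ 0, so z = -1 - I is a (simple) pole.

Poles of f: {-1 - I, 2 - I, 3}

Final answer: {-1 - I, 2 - I, 3}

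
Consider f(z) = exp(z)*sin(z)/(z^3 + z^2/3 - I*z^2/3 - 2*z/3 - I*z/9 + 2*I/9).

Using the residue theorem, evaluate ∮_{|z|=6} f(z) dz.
By the residue theorem, ∮_C f(z) dz = 2πi · (sum of the residues of f at the poles inside |z| = 6).

The denominator factors as (z - 2/3)*(z - I/3)*(z + 1), so the singularities of f are simple poles at z = 2/3, z = I/3, z = -1.
  |2/3|² = 4/9 < 36 = 6², so this pole is inside the contour.
  |I/3|² = 1/9 < 36 = 6², so this pole is inside the contour.
  |-1|² = 1 < 36 = 6², so this pole is inside the contour.

With P(z) = exp(z)*sin(z) and Q(z) = z^3 + z^2/3 - I*z^2/3 - 2*z/3 - I*z/9 + 2*I/9, each pole is simple, so Res(f, z₀) = P(z₀)/Q'(z₀) with Q'(z) = 3*z^2 + 2*z/3 - 2*I*z/3 - 2/3 - I/9.
  Res(f, 2/3) = P(2/3)/Q'(2/3) = (exp(2/3)*sin(2/3))/(10/9 - 5*I/9) = (18/25 + 9*I/25)*exp(2/3)*sin(2/3)
  Res(f, I/3) = P(I/3)/Q'(I/3) = (I*exp(I/3)*sinh(1/3))/(-7/9 + I/9) = (9/50 - 63*I/50)*exp(I/3)*sinh(1/3)
  Res(f, -1) = P(-1)/Q'(-1) = (-exp(-1)*sin(1))/(5/3 + 5*I/9) = (-27/50 + 9*I/50)*exp(-1)*sin(1)

Sum of residues inside C: (9/50 - 63*I/50)*exp(I/3)*sinh(1/3) + (-27/50 + 9*I/50)*exp(-1)*sin(1) + (18/25 + 9*I/25)*exp(2/3)*sin(2/3)
∮_C f(z) dz = 2πi · ((9/50 - 63*I/50)*exp(I/3)*sinh(1/3) + (-27/50 + 9*I/50)*exp(-1)*sin(1) + (18/25 + 9*I/25)*exp(2/3)*sin(2/3)) = pi*(-9/25 - 27*I/25)*exp(-1)*sin(1) + pi*(63/25 + 9*I/25)*exp(I/3)*sinh(1/3) + pi*(-18/25 + 36*I/25)*exp(2/3)*sin(2/3)

Final answer: pi*(-9/25 - 27*I/25)*exp(-1)*sin(1) + pi*(63/25 + 9*I/25)*exp(I/3)*sinh(1/3) + pi*(-18/25 + 36*I/25)*exp(2/3)*sin(2/3)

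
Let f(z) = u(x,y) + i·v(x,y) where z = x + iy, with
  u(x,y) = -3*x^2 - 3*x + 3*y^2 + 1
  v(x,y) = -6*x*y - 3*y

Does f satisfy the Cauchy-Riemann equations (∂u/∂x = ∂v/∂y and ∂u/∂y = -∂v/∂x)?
∂u/∂x = -6*x - 3
∂v/∂y = -6*x - 3
∂u/∂y = 6*y
∂v/∂x = -6*y
∂u/∂x = ∂v/∂y and ∂u/∂y = -∂v/∂x hold identically; f is analytic.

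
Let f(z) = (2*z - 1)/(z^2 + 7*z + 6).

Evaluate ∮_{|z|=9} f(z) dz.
By the residue theorem, ∮_C f(z) dz = 2πi · (sum of the residues of f at the poles inside |z| = 9).

The denominator factors as (z + 6)*(z + 1), so the singularities of f are simple poles at z = -6, z = -1.
  |-6|² = 36 < 81 = 9², so this pole is inside the contour.
  |-1|² = 1 < 81 = 9², so this pole is inside the contour.

With P(z) = 2*z - 1 and Q(z) = z^2 + 7*z + 6, each pole is simple, so Res(f, z₀) = P(z₀)/Q'(z₀) with Q'(z) = 2*z + 7.
  Res(f, -6) = P(-6)/Q'(-6) = (-13)/(-5) = 13/5
  Res(f, -1) = P(-1)/Q'(-1) = (-3)/(5) = -3/5

Sum of residues inside C: 2
∮_C f(z) dz = 2πi · (2) = 4*I*pi

Final answer: 4*I*pi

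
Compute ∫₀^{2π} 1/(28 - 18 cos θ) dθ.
Call the integral J. The integrand is 2π-periodic and we integrate over a full period, so shifting θ does not change the value (θ → θ + π flips the sign of the trig term). Hence
  J = ∫₀^{2π} dθ/(28 + 18 cos θ).
Put z = e^{iθ}: then cos θ = (z + 1/z)/2, dθ = dz/(iz), and z runs once counterclockwise around |z| = 1:
  J = ∮_{|z|=1} 1/(28 + 18*(z + 1/z)/2) · dz/(iz) = (2/i) ∮_{|z|=1} dz/(18*z^2 + 56*z + 18).
The roots of 18*z^2 + 56*z + 18 are z = (-28 ± sqrt(28^2 - 18^2))/18, with sqrt(460) = 2*sqrt(115); their product is 1, so only z₊ = -14/9 + sqrt(115)/9 lies inside the unit circle (z₋ = -14/9 - sqrt(115)/9 lies outside).
z₊ is a simple zero of q(z) = 18*z^2 + 56*z + 18, so Res(1/q, z₊) = 1/q'(z₊) with q'(z) = 36*z + 56; and q'(z₊) = 18*(z₊ - z₋) = 4*sqrt(115).
Therefore J = (2/i) · 2πi · 1/(4*sqrt(115)) = 2*pi/(2*sqrt(115)) = sqrt(115)*pi/115

Final answer: sqrt(115)*pi/115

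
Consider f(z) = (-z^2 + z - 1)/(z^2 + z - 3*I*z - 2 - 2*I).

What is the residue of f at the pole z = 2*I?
Write f(z) = P(z)/Q(z) with P(z) = -z^2 + z - 1 and Q(z) = z^2 + z - 3*I*z - 2 - 2*I.
The denominator factors as Q(z) = (z - 2*I)*(z + 1 - I), so z = 2*I is a simple zero of Q and P is analytic there; z = 2*I is therefore a simple pole and
  Res(f, z₀) = P(z₀)/Q'(z₀).

Q'(z) = 2*z + 1 - 3*I, so Q'(2*I) = 1 + I.
P(2*I) = 3 + 2*I.

Res(f, 2*I) = (3 + 2*I)/(1 + I) = 5/2 - I/2

Final answer: 5/2 - I/2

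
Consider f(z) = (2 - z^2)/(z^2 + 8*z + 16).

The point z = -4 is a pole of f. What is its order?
Factor the denominator:
  z^2 + 8*z + 16 = (z + 4)^2

The numerator P(z) = 2 - z^2 has P(-4) = -14 ≠ 0, so no factor of (z + 4) cancels.
Near z = -4 we can therefore write f(z) = g(z)/(z + 4)^2 with g analytic at -4 and g(-4) ≠ 0 (g is just the numerator).

Hence z = -4 is a pole of order 2.

Final answer: 2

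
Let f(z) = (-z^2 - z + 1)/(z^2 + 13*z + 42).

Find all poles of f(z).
The singularities of f are the zeros of the denominator. Factoring,
  z^2 + 13*z + 42 = (z + 6)*(z + 7)
so the candidates are z = -6, z = -7.

Check the numerator P(z) = -z^2 - z + 1 at each one:
  P(-6) = -29 ≠ 0, so z = -6 is a (simple) pole.
  P(-7) = -41 ≠ 0, so z = -7 is a (simple) pole.

Poles of f: {-7, -6}

Final answer: {-7, -6}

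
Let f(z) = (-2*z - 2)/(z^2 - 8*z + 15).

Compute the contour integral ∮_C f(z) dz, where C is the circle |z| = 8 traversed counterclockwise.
By the residue theorem, ∮_C f(z) dz = 2πi · (sum of the residues of f at the poles inside |z| = 8).

The denominator factors as (z - 3)*(z - 5), so the singularities of f are simple poles at z = 3, z = 5.
  |3|² = 9 < 64 = 8², so this pole is inside the contour.
  |5|² = 25 < 64 = 8², so this pole is inside the contour.

With P(z) = -2*z - 2 and Q(z) = z^2 - 8*z + 15, each pole is simple, so Res(f, z₀) = P(z₀)/Q'(z₀) with Q'(z) = 2*z - 8.
  Res(f, 3) = P(3)/Q'(3) = (-8)/(-2) = 4
  Res(f, 5) = P(5)/Q'(5) = (-12)/(2) = -6

Sum of residues inside C: -2
∮_C f(z) dz = 2πi · (-2) = -4*I*pi

Final answer: -4*I*pi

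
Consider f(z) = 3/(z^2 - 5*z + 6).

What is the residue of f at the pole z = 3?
Write f(z) = P(z)/Q(z) with P(z) = 3 and Q(z) = z^2 - 5*z + 6.
The denominator factors as Q(z) = (z - 3)*(z - 2), so z = 3 is a simple zero of Q and P is analytic there; z = 3 is therefore a simple pole and
  Res(f, z₀) = P(z₀)/Q'(z₀).

Q'(z) = 2*z - 5, so Q'(3) = 1.
P(3) = 3.

Res(f, 3) = (3)/(1) = 3

Final answer: 3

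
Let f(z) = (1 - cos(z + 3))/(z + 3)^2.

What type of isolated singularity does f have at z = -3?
removable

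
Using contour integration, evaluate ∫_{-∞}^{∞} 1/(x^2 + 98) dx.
Let f(z) = 1/(z^2 + 98). The denominator has no real zeros and deg Q - deg P = 2 ≥ 2, so the integral of f over the upper semicircle |z| = R tends to 0 as R → ∞. Closing the contour in the upper half-plane,
  ∫_{-∞}^{∞} f(x) dx = 2πi · Σ Res(f, z_k)  over the poles with Im z_k > 0.

Zeros of the denominator: z^2 + 98 = 0 gives z = ±7*sqrt(2)*I.
Upper half-plane: z = 7*sqrt(2)*I (simple).

Each pole is a simple zero of Q(z) = z^2 + 98, so Res(f, z₀) = P(z₀)/Q'(z₀) with P(z) = 1, Q'(z) = 2*z:
  Res(f, 7*sqrt(2)*I) = (1)/(14*sqrt(2)*I) = -sqrt(2)*I/28

∫_{-∞}^{∞} f(x) dx = 2πi · (-sqrt(2)*I/28) = sqrt(2)*pi/14

Final answer: sqrt(2)*pi/14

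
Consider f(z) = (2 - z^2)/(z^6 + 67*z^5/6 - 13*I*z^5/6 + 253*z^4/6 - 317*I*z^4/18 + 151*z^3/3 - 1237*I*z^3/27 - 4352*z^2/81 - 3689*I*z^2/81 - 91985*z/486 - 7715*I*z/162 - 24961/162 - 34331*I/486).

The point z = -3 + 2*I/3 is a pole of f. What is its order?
Factor the denominator:
  z^6 + 67*z^5/6 - 13*I*z^5/6 + 253*z^4/6 - 317*I*z^4/18 + 151*z^3/3 - 1237*I*z^3/27 - 4352*z^2/81 - 3689*I*z^2/81 - 91985*z/486 - 7715*I*z/162 - 24961/162 - 34331*I/486 = (z + 3 - 2*I/3)^4*(z + 2/3 + I)*(z - 3/2 - I/2)

The numerator P(z) = 2 - z^2 has P(-3 + 2*I/3) = -59/9 + 4*I ≠ 0, so no factor of (z + 3 - 2*I/3) cancels.
Near z = -3 + 2*I/3 we can therefore write f(z) = g(z)/(z + 3 - 2*I/3)^4 with g analytic at -3 + 2*I/3 and g(-3 + 2*I/3) ≠ 0 (g is the numerator divided by the remaining denominator factors).

Hence z = -3 + 2*I/3 is a pole of order 4.

Final answer: 4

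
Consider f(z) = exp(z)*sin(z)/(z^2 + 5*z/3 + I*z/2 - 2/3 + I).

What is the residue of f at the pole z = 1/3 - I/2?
Write f(z) = P(z)/Q(z) with P(z) = exp(z)*sin(z) and Q(z) = z^2 + 5*z/3 + I*z/2 - 2/3 + I.
The denominator factors as Q(z) = (z + 2)*(z - 1/3 + I/2), so z = 1/3 - I/2 is a simple zero of Q and P is analytic there; z = 1/3 - I/2 is therefore a simple pole and
  Res(f, z₀) = P(z₀)/Q'(z₀).

Q'(z) = 2*z + 5/3 + I/2, so Q'(1/3 - I/2) = 7/3 - I/2.
P(1/3 - I/2) = exp(1/3 - I/2)*sin(1/3 - I/2).

Res(f, 1/3 - I/2) = (exp(1/3 - I/2)*sin(1/3 - I/2))/(7/3 - I/2) = (84/205 + 18*I/205)*exp(1/3 - I/2)*sin(1/3 - I/2)

Final answer: (84/205 + 18*I/205)*exp(1/3 - I/2)*sin(1/3 - I/2)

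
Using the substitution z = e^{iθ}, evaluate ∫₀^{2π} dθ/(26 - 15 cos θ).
2*sqrt(451)*pi/451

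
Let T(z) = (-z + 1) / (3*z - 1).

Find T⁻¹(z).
(z + 1)/(3*z + 1)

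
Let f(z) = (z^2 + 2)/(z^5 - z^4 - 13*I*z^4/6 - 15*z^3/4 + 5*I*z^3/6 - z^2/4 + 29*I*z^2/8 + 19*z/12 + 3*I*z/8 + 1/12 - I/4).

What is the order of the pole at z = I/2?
Factor the denominator:
  z^5 - z^4 - 13*I*z^4/6 - 15*z^3/4 + 5*I*z^3/6 - z^2/4 + 29*I*z^2/8 + 19*z/12 + 3*I*z/8 + 1/12 - I/4 = (z - I/2)^3*(z - 2 - 2*I/3)*(z + 1)

The numerator P(z) = z^2 + 2 has P(I/2) = 7/4 ≠ 0, so no factor of (z - I/2) cancels.
Near z = I/2 we can therefore write f(z) = g(z)/(z - I/2)^3 with g analytic at I/2 and g(I/2) ≠ 0 (g is the numerator divided by the remaining denominator factors).

Hence z = I/2 is a pole of order 3.

Final answer: 3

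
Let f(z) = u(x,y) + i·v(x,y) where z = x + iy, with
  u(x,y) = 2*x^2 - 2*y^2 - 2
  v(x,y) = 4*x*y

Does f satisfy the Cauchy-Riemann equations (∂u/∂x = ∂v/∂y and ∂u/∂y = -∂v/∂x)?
∂u/∂x = 4*x
∂v/∂y = 4*x
∂u/∂y = -4*y
∂v/∂x = 4*y
∂u/∂x = ∂v/∂y and ∂u/∂y = -∂v/∂x hold identically; f is analytic.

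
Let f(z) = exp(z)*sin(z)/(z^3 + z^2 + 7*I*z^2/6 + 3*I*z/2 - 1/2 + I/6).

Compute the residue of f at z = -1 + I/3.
Write f(z) = P(z)/Q(z) with P(z) = exp(z)*sin(z) and Q(z) = z^3 + z^2 + 7*I*z^2/6 + 3*I*z/2 - 1/2 + I/6.
The denominator factors as Q(z) = (z + I/2)*(z + I)*(z + 1 - I/3), so z = -1 + I/3 is a simple zero of Q and P is analytic there; z = -1 + I/3 is therefore a simple pole and
  Res(f, z₀) = P(z₀)/Q'(z₀).

Q'(z) = 3*z^2 + 2*z + 7*I*z/3 + 3*I/2, so Q'(-1 + I/3) = -1/9 - 13*I/6.
P(-1 + I/3) = -exp(-1 + I/3)*sin(1 - I/3).

Res(f, -1 + I/3) = (-exp(-1 + I/3)*sin(1 - I/3))/(-1/9 - 13*I/6) = (36/1525 - 702*I/1525)*exp(-1 + I/3)*sin(1 - I/3)

Final answer: (36/1525 - 702*I/1525)*exp(-1 + I/3)*sin(1 - I/3)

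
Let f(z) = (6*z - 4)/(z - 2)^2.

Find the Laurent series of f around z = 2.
Put w = z - (2), i.e. z = w + 2. The denominator is w^2, so it suffices to rewrite the numerator in powers of w.

P(z) = 6*z - 4
P(w + 2) = 8 + 6*w

Dividing each term by w^2:
  f = 8/w^2 + 6/w

Substituting back w = z - 2:
  f(z) = 8/(z - 2)^2 + 6/(z - 2)

The series is finite because the numerator is a polynomial; the negative powers form the principal part, and the coefficient of 1/(z - 2) gives Res(f, 2) = 6.

Final answer: 8/(z - 2)^2 + 6/(z - 2)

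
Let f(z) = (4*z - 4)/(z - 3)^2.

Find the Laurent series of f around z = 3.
Put w = z - (3), i.e. z = w + 3. The denominator is w^2, so it suffices to rewrite the numerator in powers of w.

P(z) = 4*z - 4
P(w + 3) = 8 + 4*w

Dividing each term by w^2:
  f = 8/w^2 + 4/w

Substituting back w = z - 3:
  f(z) = 8/(z - 3)^2 + 4/(z - 3)

The series is finite because the numerator is a polynomial; the negative powers form the principal part, and the coefficient of 1/(z - 3) gives Res(f, 3) = 4.

Final answer: 8/(z - 3)^2 + 4/(z - 3)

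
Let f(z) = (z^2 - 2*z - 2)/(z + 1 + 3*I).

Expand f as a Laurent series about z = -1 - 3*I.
Put w = z - (-1 - 3*I), i.e. z = w - 1 - 3*I. The denominator is w, so it suffices to rewrite the numerator in powers of w.

P(z) = z^2 - 2*z - 2
P(w - 1 - 3*I) = -8 + 12*I + (-4 - 6*I)*w + w^2

Dividing each term by w:
  f = (-8 + 12*I)/w - 4 - 6*I + w

Substituting back w = z + 1 + 3*I:
  f(z) = (-8 + 12*I)/(z + 1 + 3*I) - 4 - 6*I + (z + 1 + 3*I)

The series is finite because the numerator is a polynomial; the negative powers form the principal part, and the coefficient of 1/(z + 1 + 3*I) gives Res(f, -1 - 3*I) = -8 + 12*I.

Final answer: (-8 + 12*I)/(z + 1 + 3*I) - 4 - 6*I + (z + 1 + 3*I)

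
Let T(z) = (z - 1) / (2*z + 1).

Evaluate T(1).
Substitute z = 1:
  numerator:   (1) - 1 = 0
  denominator: 2*(1) + 1 = 3
T(1) = (0)/(3) = 0

Final answer: 0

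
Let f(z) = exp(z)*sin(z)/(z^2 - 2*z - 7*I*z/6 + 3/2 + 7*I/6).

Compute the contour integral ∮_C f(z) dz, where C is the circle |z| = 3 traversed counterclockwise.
By the residue theorem, ∮_C f(z) dz = 2πi · (sum of the residues of f at the poles inside |z| = 3).

The denominator factors as (z - 1 - 3*I/2)*(z - 1 + I/3), so the singularities of f are simple poles at z = 1 + 3*I/2, z = 1 - I/3.
  |1 + 3*I/2|² = 13/4 < 9 = 3², so this pole is inside the contour.
  |1 - I/3|² = 10/9 < 9 = 3², so this pole is inside the contour.

With P(z) = exp(z)*sin(z) and Q(z) = z^2 - 2*z - 7*I*z/6 + 3/2 + 7*I/6, each pole is simple, so Res(f, z₀) = P(z₀)/Q'(z₀) with Q'(z) = 2*z - 2 - 7*I/6.
  Res(f, 1 + 3*I/2) = P(1 + 3*I/2)/Q'(1 + 3*I/2) = (exp(1 + 3*I/2)*sin(1 + 3*I/2))/(11*I/6) = -6*I*exp(1 + 3*I/2)*sin(1 + 3*I/2)/11
  Res(f, 1 - I/3) = P(1 - I/3)/Q'(1 - I/3) = (exp(1 - I/3)*sin(1 - I/3))/(-11*I/6) = 6*I*exp(1 - I/3)*sin(1 - I/3)/11

Sum of residues inside C: 6*I*exp(1 - I/3)*sin(1 - I/3)/11 - 6*I*exp(1 + 3*I/2)*sin(1 + 3*I/2)/11
∮_C f(z) dz = 2πi · (6*I*exp(1 - I/3)*sin(1 - I/3)/11 - 6*I*exp(1 + 3*I/2)*sin(1 + 3*I/2)/11) = -12*pi*exp(1 - I/3)*sin(1 - I/3)/11 + 12*pi*exp(1 + 3*I/2)*sin(1 + 3*I/2)/11

Final answer: -12*pi*exp(1 - I/3)*sin(1 - I/3)/11 + 12*pi*exp(1 + 3*I/2)*sin(1 + 3*I/2)/11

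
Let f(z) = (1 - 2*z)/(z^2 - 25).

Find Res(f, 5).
-9/10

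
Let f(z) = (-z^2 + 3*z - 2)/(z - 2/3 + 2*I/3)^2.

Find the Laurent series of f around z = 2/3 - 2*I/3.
-10*I/(9*(z - 2/3 + 2*I/3)^2) + (5/3 + 4*I/3)/(z - 2/3 + 2*I/3) - 1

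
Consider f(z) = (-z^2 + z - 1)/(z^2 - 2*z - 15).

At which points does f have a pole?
{-3, 5}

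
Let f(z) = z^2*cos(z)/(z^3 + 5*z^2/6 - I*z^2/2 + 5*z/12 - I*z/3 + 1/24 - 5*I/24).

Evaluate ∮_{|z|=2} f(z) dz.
By the residue theorem, ∮_C f(z) dz = 2πi · (sum of the residues of f at the poles inside |z| = 2).

The denominator factors as (z - I/2)*(z + 1/2 - I/2)*(z + 1/3 + I/2), so the singularities of f are simple poles at z = I/2, z = -1/2 + I/2, z = -1/3 - I/2.
  |I/2|² = 1/4 < 4 = 2², so this pole is inside the contour.
  |-1/2 + I/2|² = 1/2 < 4 = 2², so this pole is inside the contour.
  |-1/3 - I/2|² = 13/36 < 4 = 2², so this pole is inside the contour.

With P(z) = z^2*cos(z) and Q(z) = z^3 + 5*z^2/6 - I*z^2/2 + 5*z/12 - I*z/3 + 1/24 - 5*I/24, each pole is simple, so Res(f, z₀) = P(z₀)/Q'(z₀) with Q'(z) = 3*z^2 + 5*z/3 - I*z + 5/12 - I/3.
  Res(f, I/2) = P(I/2)/Q'(I/2) = (-cosh(1/2)/4)/(1/6 + I/2) = (-3/20 + 9*I/20)*cosh(1/2)
  Res(f, -1/2 + I/2) = P(-1/2 + I/2)/Q'(-1/2 + I/2) = (-I*cos(1/2 - I/2)/2)/(1/12 - I/2) = (36/37 - 6*I/37)*cos(1/2 - I/2)
  Res(f, -1/3 - I/2) = P(-1/3 - I/2)/Q'(-1/3 - I/2) = ((-5/36 + I/3)*cos(1/3 + I/2))/(-19/18 + I/6) = (131/740 - 213*I/740)*cos(1/3 + I/2)

Sum of residues inside C: (131/740 - 213*I/740)*cos(1/3 + I/2) + (36/37 - 6*I/37)*cos(1/2 - I/2) + (-3/20 + 9*I/20)*cosh(1/2)
∮_C f(z) dz = 2πi · ((131/740 - 213*I/740)*cos(1/3 + I/2) + (36/37 - 6*I/37)*cos(1/2 - I/2) + (-3/20 + 9*I/20)*cosh(1/2)) = pi*(-9/10 - 3*I/10)*cosh(1/2) + pi*(213/370 + 131*I/370)*cos(1/3 + I/2) + pi*(12/37 + 72*I/37)*cos(1/2 - I/2)

Final answer: pi*(-9/10 - 3*I/10)*cosh(1/2) + pi*(213/370 + 131*I/370)*cos(1/3 + I/2) + pi*(12/37 + 72*I/37)*cos(1/2 - I/2)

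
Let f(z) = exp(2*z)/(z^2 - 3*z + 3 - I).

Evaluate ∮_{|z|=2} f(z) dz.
pi*(-4/5 - 2*I/5)*exp(2 - 2*I)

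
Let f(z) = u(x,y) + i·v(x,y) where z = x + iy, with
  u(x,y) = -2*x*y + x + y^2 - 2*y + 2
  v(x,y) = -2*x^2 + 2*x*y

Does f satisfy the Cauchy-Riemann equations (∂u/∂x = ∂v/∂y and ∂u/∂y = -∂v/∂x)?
∂u/∂x = 1 - 2*y
∂v/∂y = 2*x
∂u/∂y = -2*x + 2*y - 2
∂v/∂x = -4*x + 2*y
∂u/∂x ≠ ∂v/∂y and ∂u/∂y ≠ -∂v/∂x; the Cauchy-Riemann equations are not satisfied, so f is not analytic.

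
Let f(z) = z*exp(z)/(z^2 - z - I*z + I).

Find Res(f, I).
Write f(z) = P(z)/Q(z) with P(z) = z*exp(z) and Q(z) = z^2 - z - I*z + I.
The denominator factors as Q(z) = (z - 1)*(z - I), so z = I is a simple zero of Q and P is analytic there; z = I is therefore a simple pole and
  Res(f, z₀) = P(z₀)/Q'(z₀).

Q'(z) = 2*z - 1 - I, so Q'(I) = -1 + I.
P(I) = I*exp(I).

Res(f, I) = (I*exp(I))/(-1 + I) = (1/2 - I/2)*exp(I)

Final answer: (1/2 - I/2)*exp(I)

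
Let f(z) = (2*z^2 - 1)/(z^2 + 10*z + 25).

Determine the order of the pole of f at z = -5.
Factor the denominator:
  z^2 + 10*z + 25 = (z + 5)^2

The numerator P(z) = 2*z^2 - 1 has P(-5) = 49 ≠ 0, so no factor of (z + 5) cancels.
Near z = -5 we can therefore write f(z) = g(z)/(z + 5)^2 with g analytic at -5 and g(-5) ≠ 0 (g is just the numerator).

Hence z = -5 is a pole of order 2.

Final answer: 2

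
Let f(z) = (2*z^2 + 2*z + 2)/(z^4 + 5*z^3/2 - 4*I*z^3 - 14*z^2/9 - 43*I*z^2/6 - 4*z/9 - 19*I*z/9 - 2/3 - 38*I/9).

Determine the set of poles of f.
The singularities of f are the zeros of the denominator. Factoring,
  z^4 + 5*z^3/2 - 4*I*z^3 - 14*z^2/9 - 43*I*z^2/6 - 4*z/9 - 19*I*z/9 - 2/3 - 38*I/9 = (z + 2*I/3)*(z + 1/2 - 3*I)*(z - I)*(z + 2 - 2*I/3)
so the candidates are z = -2*I/3, z = -1/2 + 3*I, z = I, z = -2 + 2*I/3.

Check the numerator P(z) = 2*z^2 + 2*z + 2 at each one:
  P(-2*I/3) = 10/9 - 4*I/3 ≠ 0, so z = -2*I/3 is a (simple) pole.
  P(-1/2 + 3*I) = -33/2 ≠ 0, so z = -1/2 + 3*I is a (simple) pole.
  P(I) = 2*I ≠ 0, so z = I is a (simple) pole.
  P(-2 + 2*I/3) = 46/9 - 4*I ≠ 0, so z = -2 + 2*I/3 is a (simple) pole.

Poles of f: {-2 + 2*I/3, -1/2 + 3*I, -2*I/3, I}

Final answer: {-2 + 2*I/3, -1/2 + 3*I, -2*I/3, I}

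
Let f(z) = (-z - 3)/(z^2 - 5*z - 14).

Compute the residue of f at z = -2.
1/9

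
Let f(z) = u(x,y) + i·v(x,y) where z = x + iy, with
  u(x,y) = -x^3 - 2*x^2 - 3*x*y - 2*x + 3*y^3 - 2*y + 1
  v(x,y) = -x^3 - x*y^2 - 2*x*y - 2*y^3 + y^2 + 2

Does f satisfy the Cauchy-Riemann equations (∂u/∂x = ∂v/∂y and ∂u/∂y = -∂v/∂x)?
∂u/∂x = -3*x^2 - 4*x - 3*y - 2
∂v/∂y = -2*x*y - 2*x - 6*y^2 + 2*y
∂u/∂y = -3*x + 9*y^2 - 2
∂v/∂x = -3*x^2 - y^2 - 2*y
∂u/∂x ≠ ∂v/∂y and ∂u/∂y ≠ -∂v/∂x; the Cauchy-Riemann equations are not satisfied, so f is not analytic.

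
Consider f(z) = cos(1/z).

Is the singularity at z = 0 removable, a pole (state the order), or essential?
Let u = z. Then
  cos(1/u) = Σ_{k≥0} (-1)^k (1)^(2k)/((2k)!·u^(2k)) = 1 - 1/(2*u^2) + 1/(24*u^4) + ...
which has infinitely many negative powers of u, so cos(1/z) has an essential singularity at z = 0.
So the singularity is essential.

Final answer: essential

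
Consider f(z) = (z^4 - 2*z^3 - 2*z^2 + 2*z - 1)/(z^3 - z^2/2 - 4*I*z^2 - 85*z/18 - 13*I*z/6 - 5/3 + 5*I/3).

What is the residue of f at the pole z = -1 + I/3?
-12949/21645 + 1467*I/2405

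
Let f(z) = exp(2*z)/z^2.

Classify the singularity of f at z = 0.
Write f(z) = g(z)/z^2 with g(z) = exp(2*z).
g is entire and g(0) = 1 ≠ 0, so no factor of (z) cancels: the Laurent expansion of f about z = 0 starts at the power -2, i.e. lim_{z→z₀} (z - z₀)^2 f(z) = 1 is finite and nonzero.
So z = 0 is a pole of order 2.

Final answer: pole of order 2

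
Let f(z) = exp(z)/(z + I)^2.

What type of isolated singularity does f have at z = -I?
Write f(z) = g(z)/(z + I)^2 with g(z) = exp(z).
g is entire and g(-I) = exp(-I) ≠ 0, so no factor of (z + I) cancels: the Laurent expansion of f about z = -I starts at the power -2, i.e. lim_{z→z₀} (z - z₀)^2 f(z) = exp(-I) is finite and nonzero.
So z = -I is a pole of order 2.

Final answer: pole of order 2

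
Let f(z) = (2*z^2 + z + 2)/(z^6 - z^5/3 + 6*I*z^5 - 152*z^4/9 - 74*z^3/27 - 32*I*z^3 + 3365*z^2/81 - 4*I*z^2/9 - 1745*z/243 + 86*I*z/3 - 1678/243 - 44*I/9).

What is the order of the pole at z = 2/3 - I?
Factor the denominator:
  z^6 - z^5/3 + 6*I*z^5 - 152*z^4/9 - 74*z^3/27 - 32*I*z^3 + 3365*z^2/81 - 4*I*z^2/9 - 1745*z/243 + 86*I*z/3 - 1678/243 - 44*I/9 = (z - 2/3 + I)^4*(z + 2)*(z + 1/3 + 2*I)

The numerator P(z) = 2*z^2 + z + 2 has P(2/3 - I) = 14/9 - 11*I/3 ≠ 0, so no factor of (z - 2/3 + I) cancels.
Near z = 2/3 - I we can therefore write f(z) = g(z)/(z - 2/3 + I)^4 with g analytic at 2/3 - I and g(2/3 - I) ≠ 0 (g is the numerator divided by the remaining denominator factors).

Hence z = 2/3 - I is a pole of order 4.

Final answer: 4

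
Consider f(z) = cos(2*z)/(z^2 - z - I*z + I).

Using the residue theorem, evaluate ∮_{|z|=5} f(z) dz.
By the residue theorem, ∮_C f(z) dz = 2πi · (sum of the residues of f at the poles inside |z| = 5).

The denominator factors as (z - I)*(z - 1), so the singularities of f are simple poles at z = I, z = 1.
  |I|² = 1 < 25 = 5², so this pole is inside the contour.
  |1|² = 1 < 25 = 5², so this pole is inside the contour.

With P(z) = cos(2*z) and Q(z) = z^2 - z - I*z + I, each pole is simple, so Res(f, z₀) = P(z₀)/Q'(z₀) with Q'(z) = 2*z - 1 - I.
  Res(f, I) = P(I)/Q'(I) = (cosh(2))/(-1 + I) = (-1/2 - I/2)*cosh(2)
  Res(f, 1) = P(1)/Q'(1) = (cos(2))/(1 - I) = (1/2 + I/2)*cos(2)

Sum of residues inside C: (-1/2 - I/2)*cosh(2) + (1/2 + I/2)*cos(2)
∮_C f(z) dz = 2πi · ((-1/2 - I/2)*cosh(2) + (1/2 + I/2)*cos(2)) = pi*(1 - I)*cosh(2) + pi*(-1 + I)*cos(2)

Final answer: pi*(1 - I)*cosh(2) + pi*(-1 + I)*cos(2)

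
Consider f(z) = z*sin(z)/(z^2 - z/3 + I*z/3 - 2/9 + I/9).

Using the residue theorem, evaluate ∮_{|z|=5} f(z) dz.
By the residue theorem, ∮_C f(z) dz = 2πi · (sum of the residues of f at the poles inside |z| = 5).

The denominator factors as (z - 2/3 + I/3)*(z + 1/3), so the singularities of f are simple poles at z = 2/3 - I/3, z = -1/3.
  |2/3 - I/3|² = 5/9 < 25 = 5², so this pole is inside the contour.
  |-1/3|² = 1/9 < 25 = 5², so this pole is inside the contour.

With P(z) = z*sin(z) and Q(z) = z^2 - z/3 + I*z/3 - 2/9 + I/9, each pole is simple, so Res(f, z₀) = P(z₀)/Q'(z₀) with Q'(z) = 2*z - 1/3 + I/3.
  Res(f, 2/3 - I/3) = P(2/3 - I/3)/Q'(2/3 - I/3) = ((2/3 - I/3)*sin(2/3 - I/3))/(1 - I/3) = (7/10 - I/10)*sin(2/3 - I/3)
  Res(f, -1/3) = P(-1/3)/Q'(-1/3) = (sin(1/3)/3)/(-1 + I/3) = (-3/10 - I/10)*sin(1/3)

Sum of residues inside C: (7/10 - I/10)*sin(2/3 - I/3) + (-3/10 - I/10)*sin(1/3)
∮_C f(z) dz = 2πi · ((7/10 - I/10)*sin(2/3 - I/3) + (-3/10 - I/10)*sin(1/3)) = pi*(1/5 - 3*I/5)*sin(1/3) + pi*(1/5 + 7*I/5)*sin(2/3 - I/3)

Final answer: pi*(1/5 - 3*I/5)*sin(1/3) + pi*(1/5 + 7*I/5)*sin(2/3 - I/3)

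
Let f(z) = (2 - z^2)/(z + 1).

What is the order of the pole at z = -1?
Factor the denominator:
  z + 1 = (z + 1)

The numerator P(z) = 2 - z^2 has P(-1) = 1 ≠ 0, so no factor of (z + 1) cancels.
Near z = -1 we can therefore write f(z) = g(z)/(z + 1) with g analytic at -1 and g(-1) ≠ 0 (g is just the numerator).

Hence z = -1 is a pole of order 1.

Final answer: 1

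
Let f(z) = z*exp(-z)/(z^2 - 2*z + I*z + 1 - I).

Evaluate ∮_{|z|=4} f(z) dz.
By the residue theorem, ∮_C f(z) dz = 2πi · (sum of the residues of f at the poles inside |z| = 4).

The denominator factors as (z - 1 + I)*(z - 1), so the singularities of f are simple poles at z = 1 - I, z = 1.
  |1 - I|² = 2 < 16 = 4², so this pole is inside the contour.
  |1|² = 1 < 16 = 4², so this pole is inside the contour.

With P(z) = z*exp(-z) and Q(z) = z^2 - 2*z + I*z + 1 - I, each pole is simple, so Res(f, z₀) = P(z₀)/Q'(z₀) with Q'(z) = 2*z - 2 + I.
  Res(f, 1 - I) = P(1 - I)/Q'(1 - I) = ((1 - I)*exp(-1 + I))/(-I) = (1 + I)*exp(-1 + I)
  Res(f, 1) = P(1)/Q'(1) = (exp(-1))/(I) = -I*exp(-1)

Sum of residues inside C: -I*exp(-1) + (1 + I)*exp(-1 + I)
∮_C f(z) dz = 2πi · (-I*exp(-1) + (1 + I)*exp(-1 + I)) = 2*pi*exp(-1) + pi*(-2 + 2*I)*exp(-1 + I)

Final answer: 2*pi*exp(-1) + pi*(-2 + 2*I)*exp(-1 + I)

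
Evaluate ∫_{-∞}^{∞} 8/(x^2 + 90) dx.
4*sqrt(10)*pi/15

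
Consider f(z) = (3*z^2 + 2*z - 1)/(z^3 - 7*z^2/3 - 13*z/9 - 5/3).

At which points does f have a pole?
The singularities of f are the zeros of the denominator. Factoring,
  z^3 - 7*z^2/3 - 13*z/9 - 5/3 = (z + 1/3 + 2*I/3)*(z + 1/3 - 2*I/3)*(z - 3)
so the candidates are z = -1/3 - 2*I/3, z = -1/3 + 2*I/3, z = 3.

Check the numerator P(z) = 3*z^2 + 2*z - 1 at each one:
  P(-1/3 - 2*I/3) = -8/3 ≠ 0, so z = -1/3 - 2*I/3 is a (simple) pole.
  P(-1/3 + 2*I/3) = -8/3 ≠ 0, so z = -1/3 + 2*I/3 is a (simple) pole.
  P(3) = 32 ≠ 0, so z = 3 is a (simple) pole.

Poles of f: {-1/3 - 2*I/3, -1/3 + 2*I/3, 3}

Final answer: {-1/3 - 2*I/3, -1/3 + 2*I/3, 3}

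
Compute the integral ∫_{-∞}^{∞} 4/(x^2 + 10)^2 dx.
sqrt(10)*pi/50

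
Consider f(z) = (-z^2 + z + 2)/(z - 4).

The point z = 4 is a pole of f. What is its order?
Factor the denominator:
  z - 4 = (z - 4)

The numerator P(z) = -z^2 + z + 2 has P(4) = -10 ≠ 0, so no factor of (z - 4) cancels.
Near z = 4 we can therefore write f(z) = g(z)/(z - 4) with g analytic at 4 and g(4) ≠ 0 (g is just the numerator).

Hence z = 4 is a pole of order 1.

Final answer: 1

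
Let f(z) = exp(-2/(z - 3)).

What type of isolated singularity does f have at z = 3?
Let u = z - 3. Then
  e^(-2/u) = Σ_{k≥0} (-2)^k/(k!·u^k) = 1 - 2/u + 2/u^2 - 4/(3*u^3) + ...
which has infinitely many negative powers of u, so exp(-2/(z - 3)) has an essential singularity at z = 3.
So the singularity is essential.

Final answer: essential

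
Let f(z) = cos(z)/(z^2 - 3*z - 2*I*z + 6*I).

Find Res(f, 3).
Write f(z) = P(z)/Q(z) with P(z) = cos(z) and Q(z) = z^2 - 3*z - 2*I*z + 6*I.
The denominator factors as Q(z) = (z - 3)*(z - 2*I), so z = 3 is a simple zero of Q and P is analytic there; z = 3 is therefore a simple pole and
  Res(f, z₀) = P(z₀)/Q'(z₀).

Q'(z) = 2*z - 3 - 2*I, so Q'(3) = 3 - 2*I.
P(3) = cos(3).

Res(f, 3) = (cos(3))/(3 - 2*I) = (3/13 + 2*I/13)*cos(3)

Final answer: (3/13 + 2*I/13)*cos(3)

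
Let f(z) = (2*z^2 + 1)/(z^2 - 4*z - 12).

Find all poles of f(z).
{-2, 6}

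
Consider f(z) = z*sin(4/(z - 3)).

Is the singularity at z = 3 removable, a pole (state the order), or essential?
essential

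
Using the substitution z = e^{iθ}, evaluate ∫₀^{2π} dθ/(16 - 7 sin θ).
2*sqrt(23)*pi/69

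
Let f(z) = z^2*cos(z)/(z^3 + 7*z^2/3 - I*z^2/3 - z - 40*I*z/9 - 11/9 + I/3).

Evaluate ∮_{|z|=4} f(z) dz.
pi*(6012/15229 + 21384*I/15229)*cos(3 + I) + pi*(13/194 + 5*I/194)*cosh(1/3) + pi*(-145/314 + 179*I/314)*cos(2/3 + I)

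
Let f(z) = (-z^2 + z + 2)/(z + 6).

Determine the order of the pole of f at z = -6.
Factor the denominator:
  z + 6 = (z + 6)

The numerator P(z) = -z^2 + z + 2 has P(-6) = -40 ≠ 0, so no factor of (z + 6) cancels.
Near z = -6 we can therefore write f(z) = g(z)/(z + 6) with g analytic at -6 and g(-6) ≠ 0 (g is just the numerator).

Hence z = -6 is a pole of order 1.

Final answer: 1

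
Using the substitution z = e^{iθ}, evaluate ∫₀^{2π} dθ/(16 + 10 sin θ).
Call the integral J. The integrand is 2π-periodic and we integrate over a full period, so shifting θ does not change the value (θ → θ + π/2 turns sin θ into cos θ). Hence
  J = ∫₀^{2π} dθ/(16 + 10 cos θ).
Put z = e^{iθ}: then cos θ = (z + 1/z)/2, dθ = dz/(iz), and z runs once counterclockwise around |z| = 1:
  J = ∮_{|z|=1} 1/(16 + 10*(z + 1/z)/2) · dz/(iz) = (2/i) ∮_{|z|=1} dz/(10*z^2 + 32*z + 10).
The roots of 10*z^2 + 32*z + 10 are z = (-16 ± sqrt(16^2 - 10^2))/10, with sqrt(156) = 2*sqrt(39); their product is 1, so only z₊ = -8/5 + sqrt(39)/5 lies inside the unit circle (z₋ = -8/5 - sqrt(39)/5 lies outside).
z₊ is a simple zero of q(z) = 10*z^2 + 32*z + 10, so Res(1/q, z₊) = 1/q'(z₊) with q'(z) = 20*z + 32; and q'(z₊) = 10*(z₊ - z₋) = 4*sqrt(39).
Therefore J = (2/i) · 2πi · 1/(4*sqrt(39)) = 2*pi/(2*sqrt(39)) = sqrt(39)*pi/39

Final answer: sqrt(39)*pi/39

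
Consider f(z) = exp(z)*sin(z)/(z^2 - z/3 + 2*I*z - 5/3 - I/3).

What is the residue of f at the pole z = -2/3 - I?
Write f(z) = P(z)/Q(z) with P(z) = exp(z)*sin(z) and Q(z) = z^2 - z/3 + 2*I*z - 5/3 - I/3.
The denominator factors as Q(z) = (z + 2/3 + I)*(z - 1 + I), so z = -2/3 - I is a simple zero of Q and P is analytic there; z = -2/3 - I is therefore a simple pole and
  Res(f, z₀) = P(z₀)/Q'(z₀).

Q'(z) = 2*z - 1/3 + 2*I, so Q'(-2/3 - I) = -5/3.
P(-2/3 - I) = -exp(-2/3 - I)*sin(2/3 + I).

Res(f, -2/3 - I) = (-exp(-2/3 - I)*sin(2/3 + I))/(-5/3) = 3*exp(-2/3 - I)*sin(2/3 + I)/5

Final answer: 3*exp(-2/3 - I)*sin(2/3 + I)/5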